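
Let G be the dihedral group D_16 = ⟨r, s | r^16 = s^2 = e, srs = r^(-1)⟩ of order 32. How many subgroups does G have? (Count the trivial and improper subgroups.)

|G| = 32, so by Lagrange every subgroup order divides 32. Divisors: 1, 2, 4, 8, 16, 32.
Subgroups by order — order 1: 1; order 2: 17; order 4: 9; order 8: 5; order 16: 3; order 32: 1.
Total: 1 + 17 + 9 + 5 + 3 + 1 = 36.

36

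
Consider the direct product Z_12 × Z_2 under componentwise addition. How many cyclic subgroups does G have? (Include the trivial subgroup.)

Each element a generates a cyclic subgroup ⟨a⟩; distinct elements may generate the same one (a cyclic group of order d has φ(d) generators).
Cyclic subgroups by order — order 1: 1; order 2: 3; order 3: 1; order 4: 2; order 6: 3; order 12: 2.
Total: 12.

12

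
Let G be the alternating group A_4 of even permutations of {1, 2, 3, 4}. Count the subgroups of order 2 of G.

|G| = 12 and 2 | 12, so subgroups of order 2 are possible by Lagrange.
The subgroups of order 2 are: {e, (1 2)(3 4)}; {e, (1 3)(2 4)}; {e, (1 4)(2 3)}.
So G has 3 subgroups of order 2.

3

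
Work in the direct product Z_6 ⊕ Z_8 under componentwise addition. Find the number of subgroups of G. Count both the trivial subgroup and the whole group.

22

|G| = 48, so by Lagrange every subgroup order divides 48. Divisors: 1, 2, 3, 4, 6, 8, 12, 16, 24, 48.
Subgroups by order — order 1: 1; order 2: 3; order 3: 1; order 4: 3; order 6: 3; order 8: 3; order 12: 3; order 16: 1; order 24: 3; order 48: 1.
Total: 1 + 3 + 1 + 3 + 3 + 3 + 3 + 1 + 3 + 1 = 22.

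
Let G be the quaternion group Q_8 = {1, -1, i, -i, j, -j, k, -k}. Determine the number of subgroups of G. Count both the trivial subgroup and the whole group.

6

|G| = 8, so by Lagrange every subgroup order divides 8. Divisors: 1, 2, 4, 8.
Subgroups by order — order 1: 1; order 2: 1; order 4: 3; order 8: 1.
Total: 1 + 1 + 3 + 1 = 6.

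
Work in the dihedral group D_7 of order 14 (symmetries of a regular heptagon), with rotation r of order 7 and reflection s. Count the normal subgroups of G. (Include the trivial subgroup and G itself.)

3

G has 10 subgroups. Checking conjugation-invariance by order — order 1: 1/1 normal; order 2: 0/7 normal; order 7: 1/1 normal; order 14: 1/1 normal.
Total normal subgroups: 3.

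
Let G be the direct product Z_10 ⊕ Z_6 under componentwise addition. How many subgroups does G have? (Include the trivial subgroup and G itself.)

|G| = 60, so by Lagrange every subgroup order divides 60. Divisors: 1, 2, 3, 4, 5, 6, 10, 12, 15, 20, 30, 60.
Subgroups by order — order 1: 1; order 2: 3; order 3: 1; order 4: 1; order 5: 1; order 6: 3; order 10: 3; order 12: 1; order 15: 1; order 20: 1; order 30: 3; order 60: 1.
Total: 1 + 3 + 1 + 1 + 1 + 3 + 3 + 1 + 1 + 1 + 3 + 1 = 20.

20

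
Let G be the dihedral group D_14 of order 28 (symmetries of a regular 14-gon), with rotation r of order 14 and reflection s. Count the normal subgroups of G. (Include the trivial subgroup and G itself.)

G has 28 subgroups. Checking conjugation-invariance by order — order 1: 1/1 normal; order 2: 1/15 normal; order 4: 0/7 normal; order 7: 1/1 normal; order 14: 3/3 normal; order 28: 1/1 normal.
Total normal subgroups: 7.

7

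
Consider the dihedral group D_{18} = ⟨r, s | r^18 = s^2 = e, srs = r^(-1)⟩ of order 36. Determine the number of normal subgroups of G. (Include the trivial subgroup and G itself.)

9

G has 45 subgroups. Checking conjugation-invariance by order — order 1: 1/1 normal; order 2: 1/19 normal; order 3: 1/1 normal; order 4: 0/9 normal; order 6: 1/7 normal; order 9: 1/1 normal; order 12: 0/3 normal; order 18: 3/3 normal; order 36: 1/1 normal.
Total normal subgroups: 9.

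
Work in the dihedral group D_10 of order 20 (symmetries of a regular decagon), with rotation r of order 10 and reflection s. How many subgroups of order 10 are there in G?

|G| = 20 and 10 | 20, so subgroups of order 10 are possible by Lagrange.
The subgroups of order 10 are: {e, r, r^2, r^3, r^4, r^5, r^6, r^7, r^8, r^9}; {e, r^2, r^4, r^6, r^8, s, r^2s, r^4s, r^6s, r^8s}; {e, r^2, r^4, r^6, r^8, rs, r^3s, r^5s, r^7s, r^9s}.
So G has 3 subgroups of order 10.

3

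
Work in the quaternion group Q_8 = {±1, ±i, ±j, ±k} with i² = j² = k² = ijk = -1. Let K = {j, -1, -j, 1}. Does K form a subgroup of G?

Yes

|K| = 4 divides |G| = 8, consistent with Lagrange.
K contains the identity, every element's inverse is in K, and K is closed under ·: it is a subgroup.
In fact K = ⟨j⟩.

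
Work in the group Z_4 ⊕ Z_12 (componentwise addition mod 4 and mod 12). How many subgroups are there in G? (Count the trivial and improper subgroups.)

30

|G| = 48, so by Lagrange every subgroup order divides 48. Divisors: 1, 2, 3, 4, 6, 8, 12, 16, 24, 48.
Subgroups by order — order 1: 1; order 2: 3; order 3: 1; order 4: 7; order 6: 3; order 8: 3; order 12: 7; order 16: 1; order 24: 3; order 48: 1.
Total: 1 + 3 + 1 + 7 + 3 + 3 + 7 + 1 + 3 + 1 = 30.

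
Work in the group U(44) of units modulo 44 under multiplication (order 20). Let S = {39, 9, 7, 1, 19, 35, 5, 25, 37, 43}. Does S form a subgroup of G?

Yes

|S| = 10 divides |G| = 20, consistent with Lagrange.
S contains the identity, every element's inverse is in S, and S is closed under ·: it is a subgroup.
In fact S = ⟨35⟩.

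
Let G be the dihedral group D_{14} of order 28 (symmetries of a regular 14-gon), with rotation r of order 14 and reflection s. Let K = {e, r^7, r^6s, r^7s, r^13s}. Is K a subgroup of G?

No

|K| = 5 does not divide |G| = 28, so by Lagrange K is not a subgroup.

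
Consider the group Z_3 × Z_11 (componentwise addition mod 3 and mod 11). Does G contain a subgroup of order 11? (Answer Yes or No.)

Yes

11 | 33. A subgroup of order 11 is {(0,0), (0,1), (0,2), (0,3), (0,4), (0,5), (0,6), (0,7), (0,8), (0,9), (0,10)}.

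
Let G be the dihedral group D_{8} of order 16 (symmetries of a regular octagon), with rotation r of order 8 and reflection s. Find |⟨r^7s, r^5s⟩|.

8

|⟨r^7s⟩| = 2 and |⟨r^5s⟩| = 2, so |H| is a multiple of lcm(2, 2) = 2 and divides |G| = 16.
Closing under the operation: H = {e, r^2, r^4, r^6, rs, r^3s, r^5s, r^7s}, so |H| = 8.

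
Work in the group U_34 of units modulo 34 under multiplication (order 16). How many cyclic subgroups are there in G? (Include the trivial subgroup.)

A cyclic subgroup of order d is generated by each of its φ(d) elements of order d, so the cyclic subgroups of order d number (#elements of order d)/φ(d).
Cyclic subgroups by order — order 1: 1; order 2: 1; order 4: 1; order 8: 1; order 16: 1.
Total: 5.

5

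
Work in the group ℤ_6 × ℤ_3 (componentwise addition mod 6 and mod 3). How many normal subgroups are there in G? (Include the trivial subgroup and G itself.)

12

G is abelian, so every subgroup is normal.
G has 12 subgroups in total, hence 12 normal subgroups.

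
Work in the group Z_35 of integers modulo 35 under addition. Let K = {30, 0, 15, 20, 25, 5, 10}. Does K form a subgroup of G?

Yes

|K| = 7 divides |G| = 35, consistent with Lagrange.
K contains the identity, every element's inverse is in K, and K is closed under +: it is a subgroup.
In fact K = ⟨20⟩.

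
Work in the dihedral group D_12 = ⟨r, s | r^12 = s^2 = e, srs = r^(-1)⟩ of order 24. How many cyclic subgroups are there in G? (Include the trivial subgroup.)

A cyclic subgroup of order d is generated by each of its φ(d) elements of order d, so the cyclic subgroups of order d number (#elements of order d)/φ(d).
Cyclic subgroups by order — order 1: 1; order 2: 13; order 3: 1; order 4: 1; order 6: 1; order 12: 1.
Total: 18.

18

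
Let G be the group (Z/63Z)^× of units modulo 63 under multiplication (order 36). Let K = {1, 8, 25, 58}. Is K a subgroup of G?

No

Closure fails: 8 · 25 = 11 ∉ K. So K is not a subgroup.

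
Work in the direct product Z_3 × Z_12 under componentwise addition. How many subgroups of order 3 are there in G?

|G| = 36 and 3 | 36, so subgroups of order 3 are possible by Lagrange.
The subgroups of order 3 are: {(0,0), (0,4), (0,8)}; {(0,0), (1,0), (2,0)}; {(0,0), (1,4), (2,8)}; {(0,0), (1,8), (2,4)}.
So G has 4 subgroups of order 3.

4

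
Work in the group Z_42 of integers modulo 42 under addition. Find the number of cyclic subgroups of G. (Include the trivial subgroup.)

8

Group the elements of G by the cyclic subgroup they generate; each cyclic subgroup of order d accounts for φ(d) elements.
Cyclic subgroups by order — order 1: 1; order 2: 1; order 3: 1; order 6: 1; order 7: 1; order 14: 1; order 21: 1; order 42: 1.
Total: 8.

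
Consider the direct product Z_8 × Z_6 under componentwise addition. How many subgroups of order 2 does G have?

|G| = 48 and 2 | 48, so subgroups of order 2 are possible by Lagrange.
The subgroups of order 2 are: {(0,0), (0,3)}; {(0,0), (4,0)}; {(0,0), (4,3)}.
So G has 3 subgroups of order 2.

3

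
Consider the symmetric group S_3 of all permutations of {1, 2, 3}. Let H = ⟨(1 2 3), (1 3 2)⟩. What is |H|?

3

|⟨(1 2 3)⟩| = 3 and |⟨(1 3 2)⟩| = 3, so |H| is a multiple of lcm(3, 3) = 3 and divides |G| = 6.
Closing under the operation: H = {e, (1 2 3), (1 3 2)}, so |H| = 3.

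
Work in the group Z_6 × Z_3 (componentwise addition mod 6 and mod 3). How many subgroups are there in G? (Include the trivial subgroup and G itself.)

12

|G| = 18, so by Lagrange every subgroup order divides 18. Divisors: 1, 2, 3, 6, 9, 18.
Subgroups by order — order 1: 1; order 2: 1; order 3: 4; order 6: 4; order 9: 1; order 18: 1.
Total: 1 + 1 + 4 + 4 + 1 + 1 = 12.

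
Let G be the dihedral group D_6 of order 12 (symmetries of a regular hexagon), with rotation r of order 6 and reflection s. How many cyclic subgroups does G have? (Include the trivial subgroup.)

10

Each element a generates a cyclic subgroup ⟨a⟩; distinct elements may generate the same one (a cyclic group of order d has φ(d) generators).
Cyclic subgroups by order — order 1: 1; order 2: 7; order 3: 1; order 6: 1.
Total: 10.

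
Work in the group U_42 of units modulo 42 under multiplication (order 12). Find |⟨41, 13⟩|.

4

|⟨41⟩| = 2 and |⟨13⟩| = 2, so |H| is a multiple of lcm(2, 2) = 2 and divides |G| = 12.
Closing under the operation: H = {1, 13, 29, 41}, so |H| = 4.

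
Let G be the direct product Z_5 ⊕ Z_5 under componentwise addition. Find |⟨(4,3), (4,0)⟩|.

|⟨(4,3)⟩| = 5 and |⟨(4,0)⟩| = 5, so |H| is a multiple of lcm(5, 5) = 5 and divides |G| = 25.
Closing {(4,3), (4,0)} under the group operation gives all of G, so |H| = 25.

25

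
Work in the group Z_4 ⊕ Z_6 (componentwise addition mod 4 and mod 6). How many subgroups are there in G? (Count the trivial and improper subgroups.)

16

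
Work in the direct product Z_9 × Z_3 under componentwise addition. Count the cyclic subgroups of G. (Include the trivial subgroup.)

8

Each element a generates a cyclic subgroup ⟨a⟩; distinct elements may generate the same one (a cyclic group of order d has φ(d) generators).
Cyclic subgroups by order — order 1: 1; order 3: 4; order 9: 3.
Total: 8.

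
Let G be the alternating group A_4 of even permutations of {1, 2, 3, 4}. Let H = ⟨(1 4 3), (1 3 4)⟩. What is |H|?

3

|⟨(1 4 3)⟩| = 3 and |⟨(1 3 4)⟩| = 3, so |H| is a multiple of lcm(3, 3) = 3 and divides |G| = 12.
Closing under the operation: H = {e, (1 3 4), (1 4 3)}, so |H| = 3.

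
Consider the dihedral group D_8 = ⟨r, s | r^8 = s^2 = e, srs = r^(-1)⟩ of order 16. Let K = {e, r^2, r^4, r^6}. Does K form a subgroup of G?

|K| = 4 divides |G| = 16, consistent with Lagrange.
K contains the identity, every element's inverse is in K, and K is closed under ·: it is a subgroup.
In fact K = ⟨r^6⟩.

Yes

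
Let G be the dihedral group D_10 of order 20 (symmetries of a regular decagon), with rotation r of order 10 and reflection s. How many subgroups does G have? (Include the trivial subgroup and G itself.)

|G| = 20, so by Lagrange every subgroup order divides 20. Divisors: 1, 2, 4, 5, 10, 20.
Subgroups by order — order 1: 1; order 2: 11; order 4: 5; order 5: 1; order 10: 3; order 20: 1.
Total: 1 + 11 + 5 + 1 + 3 + 1 = 22.

22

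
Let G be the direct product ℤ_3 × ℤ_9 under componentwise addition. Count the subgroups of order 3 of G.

|G| = 27 and 3 | 27, so subgroups of order 3 are possible by Lagrange.
The subgroups of order 3 are: {(0,0), (0,3), (0,6)}; {(0,0), (1,0), (2,0)}; {(0,0), (1,3), (2,6)}; {(0,0), (1,6), (2,3)}.
So G has 4 subgroups of order 3.

4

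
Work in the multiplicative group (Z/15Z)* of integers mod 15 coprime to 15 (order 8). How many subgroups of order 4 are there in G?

|G| = 8 and 4 | 8, so subgroups of order 4 are possible by Lagrange.
The subgroups of order 4 are: {1, 4, 11, 14}; {1, 4, 7, 13}; {1, 2, 4, 8}.
So G has 3 subgroups of order 4.

3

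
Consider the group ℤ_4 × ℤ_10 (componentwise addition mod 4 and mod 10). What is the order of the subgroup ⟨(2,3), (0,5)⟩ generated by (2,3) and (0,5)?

|⟨(2,3)⟩| = 10 and |⟨(0,5)⟩| = 2, so |H| is a multiple of lcm(10, 2) = 10 and divides |G| = 40.
Closing under the operation: H = {(0,0), (0,1), (0,2), (0,3), (0,4), (0,5), (0,6), (0,7), (0,8), (0,9), (2,0), (2,1), (2,2), (2,3), (2,4), (2,5), (2,6), (2,7), (2,8), (2,9)}, so |H| = 20.

20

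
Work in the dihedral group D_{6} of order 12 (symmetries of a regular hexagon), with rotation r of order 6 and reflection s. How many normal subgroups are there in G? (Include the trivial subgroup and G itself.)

7

G has 16 subgroups. Checking conjugation-invariance by order — order 1: 1/1 normal; order 2: 1/7 normal; order 3: 1/1 normal; order 4: 0/3 normal; order 6: 3/3 normal; order 12: 1/1 normal.
Total normal subgroups: 7.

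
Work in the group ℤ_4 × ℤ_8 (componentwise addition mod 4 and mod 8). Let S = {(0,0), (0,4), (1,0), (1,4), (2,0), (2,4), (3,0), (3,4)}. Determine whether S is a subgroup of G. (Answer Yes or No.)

Yes

|S| = 8 divides |G| = 32, consistent with Lagrange.
S contains the identity, every element's inverse is in S, and S is closed under +: it is a subgroup.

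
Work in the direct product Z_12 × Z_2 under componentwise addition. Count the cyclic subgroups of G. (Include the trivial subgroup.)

12

Group the elements of G by the cyclic subgroup they generate; each cyclic subgroup of order d accounts for φ(d) elements.
Cyclic subgroups by order — order 1: 1; order 2: 3; order 3: 1; order 4: 2; order 6: 3; order 12: 2.
Total: 12.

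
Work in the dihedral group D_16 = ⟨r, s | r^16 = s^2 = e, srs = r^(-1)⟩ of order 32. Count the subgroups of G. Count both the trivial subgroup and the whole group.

|G| = 32, so by Lagrange every subgroup order divides 32. Divisors: 1, 2, 4, 8, 16, 32.
Subgroups by order — order 1: 1; order 2: 17; order 4: 9; order 8: 5; order 16: 3; order 32: 1.
Total: 1 + 17 + 9 + 5 + 3 + 1 = 36.

36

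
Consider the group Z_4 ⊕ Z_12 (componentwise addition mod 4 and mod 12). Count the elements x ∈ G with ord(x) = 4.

12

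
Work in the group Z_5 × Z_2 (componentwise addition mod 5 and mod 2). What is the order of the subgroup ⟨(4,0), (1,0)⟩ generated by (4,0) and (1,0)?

5

|⟨(4,0)⟩| = 5 and |⟨(1,0)⟩| = 5, so |H| is a multiple of lcm(5, 5) = 5 and divides |G| = 10.
Closing under the operation: H = {(0,0), (1,0), (2,0), (3,0), (4,0)}, so |H| = 5.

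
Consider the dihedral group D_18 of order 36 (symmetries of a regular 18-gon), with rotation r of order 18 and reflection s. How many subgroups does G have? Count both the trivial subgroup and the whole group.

|G| = 36, so by Lagrange every subgroup order divides 36. Divisors: 1, 2, 3, 4, 6, 9, 12, 18, 36.
Subgroups by order — order 1: 1; order 2: 19; order 3: 1; order 4: 9; order 6: 7; order 9: 1; order 12: 3; order 18: 3; order 36: 1.
Total: 1 + 19 + 1 + 9 + 7 + 1 + 3 + 3 + 1 = 45.

45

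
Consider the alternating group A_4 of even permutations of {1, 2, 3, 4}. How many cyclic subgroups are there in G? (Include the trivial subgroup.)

8

Group the elements of G by the cyclic subgroup they generate; each cyclic subgroup of order d accounts for φ(d) elements.
Cyclic subgroups by order — order 1: 1; order 2: 3; order 3: 4.
Total: 8.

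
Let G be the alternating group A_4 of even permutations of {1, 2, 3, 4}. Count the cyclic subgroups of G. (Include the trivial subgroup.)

A cyclic subgroup of order d is generated by each of its φ(d) elements of order d, so the cyclic subgroups of order d number (#elements of order d)/φ(d).
Cyclic subgroups by order — order 1: 1; order 2: 3; order 3: 4.
Total: 8.

8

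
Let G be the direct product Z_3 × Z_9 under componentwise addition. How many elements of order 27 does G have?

0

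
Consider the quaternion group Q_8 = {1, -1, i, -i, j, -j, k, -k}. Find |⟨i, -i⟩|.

4

|⟨i⟩| = 4 and |⟨-i⟩| = 4, so |H| is a multiple of lcm(4, 4) = 4 and divides |G| = 8.
Closing under the operation: H = {1, -1, i, -i}, so |H| = 4.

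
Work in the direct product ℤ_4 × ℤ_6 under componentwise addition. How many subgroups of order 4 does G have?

3

|G| = 24 and 4 | 24, so subgroups of order 4 are possible by Lagrange.
The subgroups of order 4 are: {(0,0), (0,3), (2,0), (2,3)}; {(0,0), (1,0), (2,0), (3,0)}; {(0,0), (1,3), (2,0), (3,3)}.
So G has 3 subgroups of order 4.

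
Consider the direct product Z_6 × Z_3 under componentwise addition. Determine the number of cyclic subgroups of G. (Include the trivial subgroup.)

10

Group the elements of G by the cyclic subgroup they generate; each cyclic subgroup of order d accounts for φ(d) elements.
Cyclic subgroups by order — order 1: 1; order 2: 1; order 3: 4; order 6: 4.
Total: 10.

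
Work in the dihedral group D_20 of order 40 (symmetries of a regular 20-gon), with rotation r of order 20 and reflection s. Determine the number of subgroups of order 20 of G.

3

|G| = 40 and 20 | 40, so subgroups of order 20 are possible by Lagrange.
The subgroups of order 20 are: {e, r, r^2, r^3, r^4, r^5, r^6, r^7, r^8, r^9, r^10, r^11, r^12, r^13, r^14, r^15, r^16, r^17, r^18, r^19}; {e, r^2, r^4, r^6, r^8, r^10, r^12, r^14, r^16, r^18, s, r^2s, r^4s, r^6s, r^8s, r^10s, r^12s, r^14s, r^16s, r^18s}; {e, r^2, r^4, r^6, r^8, r^10, r^12, r^14, r^16, r^18, rs, r^3s, r^5s, r^7s, r^9s, r^11s, r^13s, r^15s, r^17s, r^19s}.
So G has 3 subgroups of order 20.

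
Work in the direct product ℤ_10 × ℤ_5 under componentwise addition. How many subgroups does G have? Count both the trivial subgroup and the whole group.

16

|G| = 50, so by Lagrange every subgroup order divides 50. Divisors: 1, 2, 5, 10, 25, 50.
Subgroups by order — order 1: 1; order 2: 1; order 5: 6; order 10: 6; order 25: 1; order 50: 1.
Total: 1 + 1 + 6 + 6 + 1 + 1 = 16.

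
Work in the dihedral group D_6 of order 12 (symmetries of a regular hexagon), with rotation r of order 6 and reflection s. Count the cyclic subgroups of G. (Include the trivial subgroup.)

Each element a generates a cyclic subgroup ⟨a⟩; distinct elements may generate the same one (a cyclic group of order d has φ(d) generators).
Cyclic subgroups by order — order 1: 1; order 2: 7; order 3: 1; order 6: 1.
Total: 10.

10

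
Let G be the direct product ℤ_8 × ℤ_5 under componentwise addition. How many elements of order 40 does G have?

16

An element (a,b) has order lcm(ord(a), ord(b)); count pairs with lcm equal to 40.
Enumerating gives 16 such elements.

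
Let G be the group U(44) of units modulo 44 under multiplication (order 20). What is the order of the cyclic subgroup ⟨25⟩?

5

Compute successive powers of 25 mod 44: 25, 9, 5, 37, 1; 25^5 ≡ 1 (mod 44).
So |⟨25⟩| = 5.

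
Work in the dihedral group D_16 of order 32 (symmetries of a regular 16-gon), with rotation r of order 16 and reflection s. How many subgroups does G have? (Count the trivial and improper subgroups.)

36

|G| = 32, so by Lagrange every subgroup order divides 32. Divisors: 1, 2, 4, 8, 16, 32.
Subgroups by order — order 1: 1; order 2: 17; order 4: 9; order 8: 5; order 16: 3; order 32: 1.
Total: 1 + 17 + 9 + 5 + 3 + 1 = 36.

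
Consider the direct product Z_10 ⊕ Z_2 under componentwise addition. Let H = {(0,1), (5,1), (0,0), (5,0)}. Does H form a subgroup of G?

Yes

|H| = 4 divides |G| = 20, consistent with Lagrange.
H contains the identity, every element's inverse is in H, and H is closed under +: it is a subgroup.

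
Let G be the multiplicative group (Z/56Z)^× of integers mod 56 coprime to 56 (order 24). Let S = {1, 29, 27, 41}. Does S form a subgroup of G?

Closure fails: 27 · 29 = 55 ∉ S. So S is not a subgroup.

No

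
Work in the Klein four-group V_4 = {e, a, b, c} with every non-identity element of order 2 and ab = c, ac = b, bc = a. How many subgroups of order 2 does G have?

3

|G| = 4 and 2 | 4, so subgroups of order 2 are possible by Lagrange.
The subgroups of order 2 are: {e, a}; {e, b}; {e, c}.
So G has 3 subgroups of order 2.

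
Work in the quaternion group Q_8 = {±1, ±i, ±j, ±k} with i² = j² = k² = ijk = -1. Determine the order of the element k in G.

Computing powers of k: the smallest k with (k)^k = e is k = 4.

4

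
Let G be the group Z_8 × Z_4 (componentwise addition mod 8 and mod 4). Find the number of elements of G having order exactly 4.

An element (a,b) has order lcm(ord(a), ord(b)); count pairs with lcm equal to 4.
Enumerating gives 12 such elements.

12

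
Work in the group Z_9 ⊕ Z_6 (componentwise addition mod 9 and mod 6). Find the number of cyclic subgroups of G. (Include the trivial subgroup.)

A cyclic subgroup of order d is generated by each of its φ(d) elements of order d, so the cyclic subgroups of order d number (#elements of order d)/φ(d).
Cyclic subgroups by order — order 1: 1; order 2: 1; order 3: 4; order 6: 4; order 9: 3; order 18: 3.
Total: 16.

16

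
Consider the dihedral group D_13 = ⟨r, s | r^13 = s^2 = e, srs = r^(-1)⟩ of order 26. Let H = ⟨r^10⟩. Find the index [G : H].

|⟨r^10⟩| = 13 and |G| = 26.
By Lagrange, [G : H] = |G|/|H| = 26/13 = 2.

2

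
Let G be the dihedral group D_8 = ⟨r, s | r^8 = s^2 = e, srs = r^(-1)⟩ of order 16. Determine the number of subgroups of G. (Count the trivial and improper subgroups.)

19

|G| = 16, so by Lagrange every subgroup order divides 16. Divisors: 1, 2, 4, 8, 16.
Subgroups by order — order 1: 1; order 2: 9; order 4: 5; order 8: 3; order 16: 1.
Total: 1 + 9 + 5 + 3 + 1 = 19.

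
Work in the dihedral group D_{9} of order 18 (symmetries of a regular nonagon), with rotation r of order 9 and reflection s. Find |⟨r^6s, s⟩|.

6

|⟨r^6s⟩| = 2 and |⟨s⟩| = 2, so |H| is a multiple of lcm(2, 2) = 2 and divides |G| = 18.
Closing under the operation: H = {e, r^3, r^6, s, r^3s, r^6s}, so |H| = 6.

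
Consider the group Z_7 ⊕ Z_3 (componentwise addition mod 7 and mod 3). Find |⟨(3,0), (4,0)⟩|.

7

|⟨(3,0)⟩| = 7 and |⟨(4,0)⟩| = 7, so |H| is a multiple of lcm(7, 7) = 7 and divides |G| = 21.
Closing under the operation: H = {(0,0), (1,0), (2,0), (3,0), (4,0), (5,0), (6,0)}, so |H| = 7.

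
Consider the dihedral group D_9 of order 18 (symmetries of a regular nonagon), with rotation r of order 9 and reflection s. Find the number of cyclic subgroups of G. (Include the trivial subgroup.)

12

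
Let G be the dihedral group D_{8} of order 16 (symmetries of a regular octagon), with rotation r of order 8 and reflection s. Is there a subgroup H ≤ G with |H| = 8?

Yes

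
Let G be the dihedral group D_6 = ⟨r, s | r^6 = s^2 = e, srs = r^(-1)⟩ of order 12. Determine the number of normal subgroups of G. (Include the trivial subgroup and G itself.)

G has 16 subgroups. Checking conjugation-invariance by order — order 1: 1/1 normal; order 2: 1/7 normal; order 3: 1/1 normal; order 4: 0/3 normal; order 6: 3/3 normal; order 12: 1/1 normal.
Total normal subgroups: 7.

7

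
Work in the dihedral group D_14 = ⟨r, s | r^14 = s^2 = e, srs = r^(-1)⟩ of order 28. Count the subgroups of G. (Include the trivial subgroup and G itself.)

28

|G| = 28, so by Lagrange every subgroup order divides 28. Divisors: 1, 2, 4, 7, 14, 28.
Subgroups by order — order 1: 1; order 2: 15; order 4: 7; order 7: 1; order 14: 3; order 28: 1.
Total: 1 + 15 + 7 + 1 + 3 + 1 = 28.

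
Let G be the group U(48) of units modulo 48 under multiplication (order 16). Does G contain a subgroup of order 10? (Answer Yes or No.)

No

10 does not divide |G| = 16, so by Lagrange no subgroup of order 10 exists.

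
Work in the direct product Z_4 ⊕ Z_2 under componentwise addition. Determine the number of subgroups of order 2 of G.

|G| = 8 and 2 | 8, so subgroups of order 2 are possible by Lagrange.
The subgroups of order 2 are: {(0,0), (0,1)}; {(0,0), (2,0)}; {(0,0), (2,1)}.
So G has 3 subgroups of order 2.

3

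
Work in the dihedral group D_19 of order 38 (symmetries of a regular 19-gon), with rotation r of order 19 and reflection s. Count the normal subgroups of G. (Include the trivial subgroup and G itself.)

3

G has 22 subgroups. Checking conjugation-invariance by order — order 1: 1/1 normal; order 2: 0/19 normal; order 19: 1/1 normal; order 38: 1/1 normal.
Total normal subgroups: 3.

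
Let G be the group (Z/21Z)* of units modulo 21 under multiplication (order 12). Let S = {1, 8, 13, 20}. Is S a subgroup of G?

Yes

|S| = 4 divides |G| = 12, consistent with Lagrange.
S contains the identity, every element's inverse is in S, and S is closed under ·: it is a subgroup.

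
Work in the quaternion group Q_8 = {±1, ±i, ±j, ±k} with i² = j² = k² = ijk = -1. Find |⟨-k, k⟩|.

4

|⟨-k⟩| = 4 and |⟨k⟩| = 4, so |H| is a multiple of lcm(4, 4) = 4 and divides |G| = 8.
Closing under the operation: H = {1, -1, k, -k}, so |H| = 4.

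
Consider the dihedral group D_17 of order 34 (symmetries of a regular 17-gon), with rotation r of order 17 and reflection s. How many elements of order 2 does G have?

Enumerating element orders in G gives 17 elements of order 2.

17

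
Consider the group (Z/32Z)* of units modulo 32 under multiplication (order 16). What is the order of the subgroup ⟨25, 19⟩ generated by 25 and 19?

|⟨25⟩| = 4 and |⟨19⟩| = 8, so |H| is a multiple of lcm(4, 8) = 8 and divides |G| = 16.
Closing under the operation: H = {1, 3, 9, 11, 17, 19, 25, 27}, so |H| = 8.

8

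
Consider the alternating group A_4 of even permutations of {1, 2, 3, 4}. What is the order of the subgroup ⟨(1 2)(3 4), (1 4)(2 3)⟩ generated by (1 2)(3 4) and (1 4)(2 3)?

|⟨(1 2)(3 4)⟩| = 2 and |⟨(1 4)(2 3)⟩| = 2, so |H| is a multiple of lcm(2, 2) = 2 and divides |G| = 12.
Closing under the operation: H = {e, (1 2)(3 4), (1 3)(2 4), (1 4)(2 3)}, so |H| = 4.

4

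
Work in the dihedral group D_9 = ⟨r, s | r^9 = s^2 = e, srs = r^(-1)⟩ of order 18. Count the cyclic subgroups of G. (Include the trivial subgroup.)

12

Group the elements of G by the cyclic subgroup they generate; each cyclic subgroup of order d accounts for φ(d) elements.
Cyclic subgroups by order — order 1: 1; order 2: 9; order 3: 1; order 9: 1.
Total: 12.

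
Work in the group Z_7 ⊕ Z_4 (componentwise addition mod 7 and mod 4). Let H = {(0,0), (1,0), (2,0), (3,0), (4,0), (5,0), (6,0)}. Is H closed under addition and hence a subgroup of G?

|H| = 7 divides |G| = 28, consistent with Lagrange.
H contains the identity, every element's inverse is in H, and H is closed under +: it is a subgroup.
In fact H = ⟨(4,0)⟩.

Yes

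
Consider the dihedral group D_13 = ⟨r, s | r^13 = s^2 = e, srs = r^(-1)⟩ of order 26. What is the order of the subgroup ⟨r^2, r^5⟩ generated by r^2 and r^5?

13

|⟨r^2⟩| = 13 and |⟨r^5⟩| = 13, so |H| is a multiple of lcm(13, 13) = 13 and divides |G| = 26.
Closing under the operation: H = {e, r, r^2, r^3, r^4, r^5, r^6, r^7, r^8, r^9, r^10, r^11, r^12}, so |H| = 13.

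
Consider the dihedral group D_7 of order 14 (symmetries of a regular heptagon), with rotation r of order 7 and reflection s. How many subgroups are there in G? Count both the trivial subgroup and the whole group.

10

|G| = 14, so by Lagrange every subgroup order divides 14. Divisors: 1, 2, 7, 14.
Subgroups by order — order 1: 1; order 2: 7; order 7: 1; order 14: 1.
Total: 1 + 7 + 1 + 1 = 10.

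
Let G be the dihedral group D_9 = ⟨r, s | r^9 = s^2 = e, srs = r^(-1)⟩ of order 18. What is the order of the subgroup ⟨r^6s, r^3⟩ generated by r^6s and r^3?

6

|⟨r^6s⟩| = 2 and |⟨r^3⟩| = 3, so |H| is a multiple of lcm(2, 3) = 6 and divides |G| = 18.
Closing under the operation: H = {e, r^3, r^6, s, r^3s, r^6s}, so |H| = 6.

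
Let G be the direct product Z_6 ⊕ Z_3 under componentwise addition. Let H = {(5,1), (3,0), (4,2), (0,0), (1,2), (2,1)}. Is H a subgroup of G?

|H| = 6 divides |G| = 18, consistent with Lagrange.
H contains the identity, every element's inverse is in H, and H is closed under +: it is a subgroup.
In fact H = ⟨(1,2)⟩.

Yes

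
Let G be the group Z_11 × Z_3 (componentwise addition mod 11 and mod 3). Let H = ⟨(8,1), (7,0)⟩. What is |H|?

33

|⟨(8,1)⟩| = 33 and |⟨(7,0)⟩| = 11, so |H| is a multiple of lcm(33, 11) = 33 and divides |G| = 33.
Closing {(8,1), (7,0)} under the group operation gives all of G, so |H| = 33.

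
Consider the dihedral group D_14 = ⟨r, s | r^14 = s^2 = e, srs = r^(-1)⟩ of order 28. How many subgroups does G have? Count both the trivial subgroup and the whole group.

28

|G| = 28, so by Lagrange every subgroup order divides 28. Divisors: 1, 2, 4, 7, 14, 28.
Subgroups by order — order 1: 1; order 2: 15; order 4: 7; order 7: 1; order 14: 3; order 28: 1.
Total: 1 + 15 + 7 + 1 + 3 + 1 = 28.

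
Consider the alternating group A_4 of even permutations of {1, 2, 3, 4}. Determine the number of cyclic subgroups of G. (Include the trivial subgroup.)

Group the elements of G by the cyclic subgroup they generate; each cyclic subgroup of order d accounts for φ(d) elements.
Cyclic subgroups by order — order 1: 1; order 2: 3; order 3: 4.
Total: 8.

8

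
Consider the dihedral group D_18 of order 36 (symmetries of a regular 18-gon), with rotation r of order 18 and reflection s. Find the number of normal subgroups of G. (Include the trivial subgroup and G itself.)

9

G has 45 subgroups. Checking conjugation-invariance by order — order 1: 1/1 normal; order 2: 1/19 normal; order 3: 1/1 normal; order 4: 0/9 normal; order 6: 1/7 normal; order 9: 1/1 normal; order 12: 0/3 normal; order 18: 3/3 normal; order 36: 1/1 normal.
Total normal subgroups: 9.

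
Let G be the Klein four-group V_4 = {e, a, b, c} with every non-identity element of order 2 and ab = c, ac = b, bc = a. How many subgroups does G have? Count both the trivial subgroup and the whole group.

5

|G| = 4, so by Lagrange every subgroup order divides 4. Divisors: 1, 2, 4.
Subgroups by order — order 1: 1; order 2: 3; order 4: 1.
Total: 1 + 3 + 1 = 5.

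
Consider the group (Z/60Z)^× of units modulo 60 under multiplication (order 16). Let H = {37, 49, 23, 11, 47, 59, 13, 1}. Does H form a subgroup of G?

|H| = 8 divides |G| = 16, consistent with Lagrange.
H contains the identity, every element's inverse is in H, and H is closed under ·: it is a subgroup.

Yes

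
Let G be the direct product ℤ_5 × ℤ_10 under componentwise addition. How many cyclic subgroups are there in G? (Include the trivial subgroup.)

Each element a generates a cyclic subgroup ⟨a⟩; distinct elements may generate the same one (a cyclic group of order d has φ(d) generators).
Cyclic subgroups by order — order 1: 1; order 2: 1; order 5: 6; order 10: 6.
Total: 14.

14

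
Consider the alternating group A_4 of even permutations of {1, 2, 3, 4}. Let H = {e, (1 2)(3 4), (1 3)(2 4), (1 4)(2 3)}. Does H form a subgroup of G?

Yes

|H| = 4 divides |G| = 12, consistent with Lagrange.
H contains the identity, every element's inverse is in H, and H is closed under ∘: it is a subgroup.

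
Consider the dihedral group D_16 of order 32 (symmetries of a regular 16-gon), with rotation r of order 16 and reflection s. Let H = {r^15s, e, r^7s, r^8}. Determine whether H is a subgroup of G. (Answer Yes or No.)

|H| = 4 divides |G| = 32, consistent with Lagrange.
H contains the identity, every element's inverse is in H, and H is closed under ·: it is a subgroup.

Yes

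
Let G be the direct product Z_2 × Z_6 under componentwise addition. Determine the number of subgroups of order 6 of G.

3

|G| = 12 and 6 | 12, so subgroups of order 6 are possible by Lagrange.
The subgroups of order 6 are: {(0,0), (0,1), (0,2), (0,3), (0,4), (0,5)}; {(0,0), (0,2), (0,4), (1,0), (1,2), (1,4)}; {(0,0), (0,2), (0,4), (1,1), (1,3), (1,5)}.
So G has 3 subgroups of order 6.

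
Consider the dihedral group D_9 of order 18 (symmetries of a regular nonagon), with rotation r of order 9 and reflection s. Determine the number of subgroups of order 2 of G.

|G| = 18 and 2 | 18, so subgroups of order 2 are possible by Lagrange.
The subgroups of order 2 are: {e, r^2s}; {e, r^3s}; {e, r^4s}; {e, r^5s}; … (9 in all).
So G has 9 subgroups of order 2.

9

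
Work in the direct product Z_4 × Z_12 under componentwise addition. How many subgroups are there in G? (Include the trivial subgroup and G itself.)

30

|G| = 48, so by Lagrange every subgroup order divides 48. Divisors: 1, 2, 3, 4, 6, 8, 12, 16, 24, 48.
Subgroups by order — order 1: 1; order 2: 3; order 3: 1; order 4: 7; order 6: 3; order 8: 3; order 12: 7; order 16: 1; order 24: 3; order 48: 1.
Total: 1 + 3 + 1 + 7 + 3 + 3 + 7 + 1 + 3 + 1 = 30.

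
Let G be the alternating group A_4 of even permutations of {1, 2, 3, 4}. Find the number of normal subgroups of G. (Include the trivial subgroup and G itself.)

G has 10 subgroups. Checking conjugation-invariance by order — order 1: 1/1 normal; order 2: 0/3 normal; order 3: 0/4 normal; order 4: 1/1 normal; order 12: 1/1 normal.
Total normal subgroups: 3.

3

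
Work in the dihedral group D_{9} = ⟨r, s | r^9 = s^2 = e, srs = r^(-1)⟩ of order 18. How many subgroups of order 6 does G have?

|G| = 18 and 6 | 18, so subgroups of order 6 are possible by Lagrange.
The subgroups of order 6 are: {e, r^3, r^6, r^2s, r^5s, r^8s}; {e, r^3, r^6, s, r^3s, r^6s}; {e, r^3, r^6, rs, r^4s, r^7s}.
So G has 3 subgroups of order 6.

3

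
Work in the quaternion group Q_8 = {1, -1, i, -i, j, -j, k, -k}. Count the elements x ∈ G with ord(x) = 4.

6

The elements of order 4 are: i, -i, j, -j, k, -k.
That's 6.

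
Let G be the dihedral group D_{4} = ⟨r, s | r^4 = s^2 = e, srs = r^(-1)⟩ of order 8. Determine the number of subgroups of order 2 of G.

|G| = 8 and 2 | 8, so subgroups of order 2 are possible by Lagrange.
The subgroups of order 2 are: {e, r^2}; {e, r^2s}; {e, r^3s}; {e, rs}; … (5 in all).
So G has 5 subgroups of order 2.

5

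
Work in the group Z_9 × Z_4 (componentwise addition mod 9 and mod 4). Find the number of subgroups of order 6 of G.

1

|G| = 36 and 6 | 36, so subgroups of order 6 are possible by Lagrange.
The subgroups of order 6 are: {(0,0), (0,2), (3,0), (3,2), (6,0), (6,2)}.
So G has 1 subgroup of order 6.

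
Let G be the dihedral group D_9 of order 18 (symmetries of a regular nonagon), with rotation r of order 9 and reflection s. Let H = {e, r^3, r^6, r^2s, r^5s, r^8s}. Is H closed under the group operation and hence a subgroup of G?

Yes

|H| = 6 divides |G| = 18, consistent with Lagrange.
H contains the identity, every element's inverse is in H, and H is closed under ·: it is a subgroup.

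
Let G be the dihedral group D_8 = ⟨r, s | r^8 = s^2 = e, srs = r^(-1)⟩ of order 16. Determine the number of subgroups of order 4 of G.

5

|G| = 16 and 4 | 16, so subgroups of order 4 are possible by Lagrange.
The subgroups of order 4 are: {e, r^2, r^4, r^6}; {e, r^4, r^2s, r^6s}; {e, r^4, r^3s, r^7s}; {e, r^4, s, r^4s}; … (5 in all).
So G has 5 subgroups of order 4.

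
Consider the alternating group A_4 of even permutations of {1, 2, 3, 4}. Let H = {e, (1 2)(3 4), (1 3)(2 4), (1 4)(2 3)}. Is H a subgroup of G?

|H| = 4 divides |G| = 12, consistent with Lagrange.
H contains the identity, every element's inverse is in H, and H is closed under ∘: it is a subgroup.

Yes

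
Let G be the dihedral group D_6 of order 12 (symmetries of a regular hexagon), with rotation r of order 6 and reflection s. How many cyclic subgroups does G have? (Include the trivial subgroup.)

A cyclic subgroup of order d is generated by each of its φ(d) elements of order d, so the cyclic subgroups of order d number (#elements of order d)/φ(d).
Cyclic subgroups by order — order 1: 1; order 2: 7; order 3: 1; order 6: 1.
Total: 10.

10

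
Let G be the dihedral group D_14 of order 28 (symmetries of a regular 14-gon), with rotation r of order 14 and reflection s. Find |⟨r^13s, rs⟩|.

14

|⟨r^13s⟩| = 2 and |⟨rs⟩| = 2, so |H| is a multiple of lcm(2, 2) = 2 and divides |G| = 28.
Closing under the operation: H = {e, r^2, r^4, r^6, r^8, r^10, r^12, rs, r^3s, r^5s, r^7s, r^9s, r^11s, r^13s}, so |H| = 14.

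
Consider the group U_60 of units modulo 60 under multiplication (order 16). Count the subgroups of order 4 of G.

11

|G| = 16 and 4 | 16, so subgroups of order 4 are possible by Lagrange.
The subgroups of order 4 are: {1, 11, 19, 29}; {1, 11, 31, 41}; {1, 11, 49, 59}; {1, 13, 37, 49}; … (11 in all).
So G has 11 subgroups of order 4.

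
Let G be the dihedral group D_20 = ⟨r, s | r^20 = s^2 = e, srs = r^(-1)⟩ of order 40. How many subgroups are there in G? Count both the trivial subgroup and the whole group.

48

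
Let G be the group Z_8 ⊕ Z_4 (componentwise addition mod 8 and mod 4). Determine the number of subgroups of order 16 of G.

3

|G| = 32 and 16 | 32, so subgroups of order 16 are possible by Lagrange.
The subgroups of order 16 are: {(0,0), (0,1), (0,2), (0,3), (2,0), (2,1), (2,2), (2,3), (4,0), (4,1), (4,2), (4,3), (6,0), (6,1), (6,2), (6,3)}; {(0,0), (0,2), (1,0), (1,2), (2,0), (2,2), (3,0), (3,2), (4,0), (4,2), (5,0), (5,2), (6,0), (6,2), (7,0), (7,2)}; {(0,0), (0,2), (1,1), (1,3), (2,0), (2,2), (3,1), (3,3), (4,0), (4,2), (5,1), (5,3), (6,0), (6,2), (7,1), (7,3)}.
So G has 3 subgroups of order 16.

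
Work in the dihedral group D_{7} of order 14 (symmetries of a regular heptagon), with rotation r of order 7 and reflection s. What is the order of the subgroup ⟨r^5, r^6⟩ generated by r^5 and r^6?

|⟨r^5⟩| = 7 and |⟨r^6⟩| = 7, so |H| is a multiple of lcm(7, 7) = 7 and divides |G| = 14.
Closing under the operation: H = {e, r, r^2, r^3, r^4, r^5, r^6}, so |H| = 7.

7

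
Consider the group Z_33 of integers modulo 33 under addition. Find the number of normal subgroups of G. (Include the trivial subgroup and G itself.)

G is abelian, so every subgroup is normal.
G has 4 subgroups in total, hence 4 normal subgroups.

4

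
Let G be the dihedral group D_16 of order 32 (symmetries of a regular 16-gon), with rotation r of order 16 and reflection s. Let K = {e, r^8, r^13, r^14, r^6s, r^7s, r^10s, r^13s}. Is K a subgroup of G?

r^13 ∈ K but its inverse r^3 ∉ K, so K is not a subgroup.

No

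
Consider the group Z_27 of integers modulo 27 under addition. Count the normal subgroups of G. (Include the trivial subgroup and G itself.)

G is abelian, so every subgroup is normal.
G has 4 subgroups in total, hence 4 normal subgroups.

4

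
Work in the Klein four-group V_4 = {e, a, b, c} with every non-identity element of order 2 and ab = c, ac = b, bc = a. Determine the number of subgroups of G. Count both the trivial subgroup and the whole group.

5

|G| = 4, so by Lagrange every subgroup order divides 4. Divisors: 1, 2, 4.
Subgroups by order — order 1: 1; order 2: 3; order 4: 1.
Total: 1 + 3 + 1 = 5.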